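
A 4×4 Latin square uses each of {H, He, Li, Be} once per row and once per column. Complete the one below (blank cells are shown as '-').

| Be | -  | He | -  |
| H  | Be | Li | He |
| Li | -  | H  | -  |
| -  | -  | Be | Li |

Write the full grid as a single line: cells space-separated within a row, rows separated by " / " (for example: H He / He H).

(r1,c4) = H
(r3,c2) = He
(r3,c4) = Be
(r4,c1) = He
(r4,c2) = H
(r1,c2) = Li

Be Li He H / H Be Li He / Li He H Be / He H Be Li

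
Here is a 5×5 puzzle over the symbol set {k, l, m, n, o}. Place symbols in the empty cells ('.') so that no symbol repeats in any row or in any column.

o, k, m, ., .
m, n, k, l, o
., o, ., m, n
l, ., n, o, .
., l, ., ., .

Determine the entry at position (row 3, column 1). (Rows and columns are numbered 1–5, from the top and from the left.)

k

(r1,c4) = n
(r1,c5) = l
(r3,c1) = k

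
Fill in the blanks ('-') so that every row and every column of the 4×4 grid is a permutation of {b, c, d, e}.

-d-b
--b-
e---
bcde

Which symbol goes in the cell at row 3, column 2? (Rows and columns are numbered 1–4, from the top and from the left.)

row 1 has {b,d}; column 1 has {b,e} — only c is left for (r1,c1).
row 1 has {b,c,d}; column 3 has {b,d} — only e is left for (r1,c3).
row 2 has {b}; column 1 has {b,c,e} — only d is left for (r2,c1).
row 2 has {b,d}; column 2 has {c,d} — only e is left for (r2,c2).
row 2 has {b,d,e}; column 4 has {b,e} — only c is left for (r2,c4).
row 3 has {e}; column 2 has {c,d,e} — only b is left for (r3,c2).

b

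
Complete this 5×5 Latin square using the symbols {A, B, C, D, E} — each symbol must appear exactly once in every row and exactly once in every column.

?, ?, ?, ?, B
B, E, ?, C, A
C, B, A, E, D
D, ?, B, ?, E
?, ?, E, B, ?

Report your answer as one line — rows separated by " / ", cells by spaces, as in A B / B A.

E A C D B / B E D C A / C B A E D / D C B A E / A D E B C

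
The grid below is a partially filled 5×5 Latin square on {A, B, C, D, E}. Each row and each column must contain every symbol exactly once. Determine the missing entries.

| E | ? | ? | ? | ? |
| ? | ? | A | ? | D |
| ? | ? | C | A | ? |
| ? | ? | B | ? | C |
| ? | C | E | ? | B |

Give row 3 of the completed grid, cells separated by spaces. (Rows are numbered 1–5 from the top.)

(r1,c3) = D
(r1,c5) = A
(r3,c5) = E
(r5,c4) = D
(r1,c2) = B
(r1,c4) = C
(r2,c2) = E
(r2,c4) = B
(r3,c2) = D
(r4,c2) = A
(r4,c4) = E
(r5,c1) = A
(r2,c1) = C
(r3,c1) = B

B D C A E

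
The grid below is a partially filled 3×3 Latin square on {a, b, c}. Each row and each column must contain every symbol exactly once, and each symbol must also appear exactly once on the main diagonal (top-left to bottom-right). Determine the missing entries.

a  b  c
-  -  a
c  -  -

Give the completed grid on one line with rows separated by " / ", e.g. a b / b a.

a b c / b c a / c a b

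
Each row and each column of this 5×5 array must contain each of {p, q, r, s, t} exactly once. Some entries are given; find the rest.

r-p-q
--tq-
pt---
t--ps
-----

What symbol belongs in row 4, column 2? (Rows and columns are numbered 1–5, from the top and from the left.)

q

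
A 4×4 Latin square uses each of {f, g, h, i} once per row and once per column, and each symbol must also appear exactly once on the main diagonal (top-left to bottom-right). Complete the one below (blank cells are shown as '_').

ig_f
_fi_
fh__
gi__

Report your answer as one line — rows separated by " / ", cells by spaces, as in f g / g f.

(r1,c3) = h
(r2,c1) = h
(r2,c4) = g
(r3,c3) = g
(r3,c4) = i
(r4,c3) = f
(r4,c4) = h

i g h f / h f i g / f h g i / g i f h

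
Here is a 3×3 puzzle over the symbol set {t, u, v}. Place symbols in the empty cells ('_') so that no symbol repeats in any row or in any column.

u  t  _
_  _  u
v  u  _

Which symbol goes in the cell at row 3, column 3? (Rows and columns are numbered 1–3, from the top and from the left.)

t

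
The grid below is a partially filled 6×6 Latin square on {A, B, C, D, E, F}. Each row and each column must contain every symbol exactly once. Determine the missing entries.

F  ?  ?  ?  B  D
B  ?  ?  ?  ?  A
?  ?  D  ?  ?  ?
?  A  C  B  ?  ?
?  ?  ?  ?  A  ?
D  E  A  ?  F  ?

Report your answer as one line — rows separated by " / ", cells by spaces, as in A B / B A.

F C E A B D / B D F E C A / A B D F E C / E A C B D F / C F B D A E / D E A C F B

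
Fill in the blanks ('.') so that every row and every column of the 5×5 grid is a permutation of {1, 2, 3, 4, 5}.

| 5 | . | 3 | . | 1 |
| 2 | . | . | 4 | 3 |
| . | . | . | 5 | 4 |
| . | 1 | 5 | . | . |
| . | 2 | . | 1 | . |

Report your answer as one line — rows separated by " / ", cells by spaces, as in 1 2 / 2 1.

(r1,c2) = 4
(r1,c4) = 2
(r2,c2) = 5
(r2,c3) = 1
(r3,c2) = 3
(r3,c3) = 2
(r4,c4) = 3
(r4,c5) = 2
(r5,c3) = 4
(r5,c5) = 5
(r3,c1) = 1
(r4,c1) = 4
(r5,c1) = 3

5 4 3 2 1 / 2 5 1 4 3 / 1 3 2 5 4 / 4 1 5 3 2 / 3 2 4 1 5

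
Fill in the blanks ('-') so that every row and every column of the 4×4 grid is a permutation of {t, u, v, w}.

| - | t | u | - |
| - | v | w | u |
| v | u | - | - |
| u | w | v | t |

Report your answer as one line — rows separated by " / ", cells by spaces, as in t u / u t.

row 1 has {t,u}; column 1 has {u,v} — only w is left for (r1,c1).
row 1 has {t,u,w}; column 4 has {t,u} — only v is left for (r1,c4).
row 2 has {u,v,w}; column 1 has {u,v,w} — only t is left for (r2,c1).
row 3 has {u,v}; column 3 has {u,v,w} — only t is left for (r3,c3).
row 3 has {t,u,v}; column 4 has {t,u,v} — only w is left for (r3,c4).

w t u v / t v w u / v u t w / u w v t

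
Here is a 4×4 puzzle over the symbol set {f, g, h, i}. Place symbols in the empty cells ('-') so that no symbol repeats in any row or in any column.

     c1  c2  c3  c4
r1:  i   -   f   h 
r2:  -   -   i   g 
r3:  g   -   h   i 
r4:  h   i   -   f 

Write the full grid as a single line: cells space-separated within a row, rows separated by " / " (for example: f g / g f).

Cell (r1,c2): row 1 has {f,h,i}; column 2 has {i} → g.
Cell (r2,c1): row 2 has {g,i}; column 1 has {g,h,i} → f.
Cell (r2,c2): row 2 has {f,g,i}; column 2 has {g,i} → h.
Cell (r3,c2): row 3 has {g,h,i}; column 2 has {g,h,i} → f.
Cell (r4,c3): row 4 has {f,h,i}; column 3 has {f,h,i} → g.

i g f h / f h i g / g f h i / h i g f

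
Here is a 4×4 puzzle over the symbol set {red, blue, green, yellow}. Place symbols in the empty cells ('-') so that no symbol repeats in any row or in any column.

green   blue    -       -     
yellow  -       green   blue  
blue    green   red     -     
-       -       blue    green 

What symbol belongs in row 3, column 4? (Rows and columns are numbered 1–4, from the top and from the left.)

yellow

(r1,c3) = yellow
(r1,c4) = red
(r2,c2) = red
(r3,c4) = yellow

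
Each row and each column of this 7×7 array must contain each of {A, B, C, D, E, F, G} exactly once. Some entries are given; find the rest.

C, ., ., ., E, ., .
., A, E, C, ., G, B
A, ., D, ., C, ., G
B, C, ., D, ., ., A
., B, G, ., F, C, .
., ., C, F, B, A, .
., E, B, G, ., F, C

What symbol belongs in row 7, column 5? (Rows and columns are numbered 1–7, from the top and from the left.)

A

(r2,c5): row 2 has {A,B,C,E,G}; column 5 has {B,C,E,F}, so it must be D.
(r3,c2): row 3 has {A,C,D,G}; column 2 has {A,B,C,E}, so it must be F.
(r4,c3): row 4 has {A,B,C,D}; column 3 has {B,C,D,E,G}, so it must be F.
(r4,c5): row 4 has {A,B,C,D,F}; column 5 has {B,C,D,E,F}, so it must be G.
(r4,c6): row 4 has {A,B,C,D,F,G}; column 6 has {A,C,F,G}, so it must be E.
(r7,c1): row 7 has {B,C,E,F,G}; column 1 has {A,B,C}, so it must be D.
(r7,c5): row 7 has {B,C,D,E,F,G}; column 5 has {B,C,D,E,F,G}, so it must be A.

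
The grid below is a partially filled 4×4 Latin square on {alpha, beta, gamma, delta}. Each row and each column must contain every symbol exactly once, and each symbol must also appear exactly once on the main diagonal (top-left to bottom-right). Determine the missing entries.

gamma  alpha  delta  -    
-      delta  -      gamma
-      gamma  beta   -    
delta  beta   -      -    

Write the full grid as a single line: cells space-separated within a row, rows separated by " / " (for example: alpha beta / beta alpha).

row 1 has {alpha,gamma,delta}; column 4 has {gamma} — only beta is left for (r1,c4).
row 2 has {gamma,delta}; column 3 has {beta,delta} — only alpha is left for (r2,c3).
row 3 has {beta,gamma}; column 1 has {gamma,delta} — only alpha is left for (r3,c1).
row 3 has {alpha,beta,gamma}; column 4 has {beta,gamma} — only delta is left for (r3,c4).
row 4 has {beta,delta}; column 3 has {alpha,beta,delta} — only gamma is left for (r4,c3).
row 4 has {beta,gamma,delta}; column 4 has {beta,gamma,delta}; the diagonal has {beta,gamma,delta} — only alpha is left for (r4,c4).
row 2 has {alpha,gamma,delta}; column 1 has {alpha,gamma,delta} — only beta is left for (r2,c1).

gamma alpha delta beta / beta delta alpha gamma / alpha gamma beta delta / delta beta gamma alpha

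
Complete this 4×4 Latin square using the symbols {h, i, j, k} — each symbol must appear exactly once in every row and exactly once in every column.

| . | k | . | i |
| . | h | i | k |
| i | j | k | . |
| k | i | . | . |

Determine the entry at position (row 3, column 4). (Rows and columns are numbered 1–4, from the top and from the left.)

(r2,c1) = j
(r3,c4) = h

h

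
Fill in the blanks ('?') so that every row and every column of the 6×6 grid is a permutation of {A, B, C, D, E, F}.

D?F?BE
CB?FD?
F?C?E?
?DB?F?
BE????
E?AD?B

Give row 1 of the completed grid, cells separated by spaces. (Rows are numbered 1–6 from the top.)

D C F A B E

(r2,c3): row 2 has {B,C,D,F}; column 3 has {A,B,C,F}, so it must be E.
(r2,c6): row 2 has {B,C,D,E,F}; column 6 has {B,E}, so it must be A.
(r3,c2): row 3 has {C,E,F}; column 2 has {B,D,E}, so it must be A.
(r3,c4): row 3 has {A,C,E,F}; column 4 has {D,F}, so it must be B.
(r3,c6): row 3 has {A,B,C,E,F}; column 6 has {A,B,E}, so it must be D.
(r4,c1): row 4 has {B,D,F}; column 1 has {B,C,D,E,F}, so it must be A.
(r4,c6): row 4 has {A,B,D,F}; column 6 has {A,B,D,E}, so it must be C.
(r5,c3): row 5 has {B,E}; column 3 has {A,B,C,E,F}, so it must be D.
(r5,c6): row 5 has {B,D,E}; column 6 has {A,B,C,D,E}, so it must be F.
(r6,c5): row 6 has {A,B,D,E}; column 5 has {B,D,E,F}, so it must be C.
(r1,c2): row 1 has {B,D,E,F}; column 2 has {A,B,D,E}, so it must be C.
(r1,c4): row 1 has {B,C,D,E,F}; column 4 has {B,D,F}, so it must be A.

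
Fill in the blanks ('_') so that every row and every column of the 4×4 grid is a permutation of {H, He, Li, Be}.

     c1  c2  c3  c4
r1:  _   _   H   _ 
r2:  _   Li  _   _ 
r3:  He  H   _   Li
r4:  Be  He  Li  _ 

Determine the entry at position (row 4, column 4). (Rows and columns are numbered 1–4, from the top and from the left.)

H

At row 1, column 1: row 1 has {H}; column 1 has {He,Be}; that leaves Li.
At row 1, column 2: row 1 has {H,Li}; column 2 has {H,He,Li}; that leaves Be.
At row 1, column 4: row 1 has {H,Li,Be}; column 4 has {Li}; that leaves He.
At row 2, column 1: row 2 has {Li}; column 1 has {He,Li,Be}; that leaves H.
At row 2, column 4: row 2 has {H,Li}; column 4 has {He,Li}; that leaves Be.
At row 3, column 3: row 3 has {H,He,Li}; column 3 has {H,Li}; that leaves Be.
At row 4, column 4: row 4 has {He,Li,Be}; column 4 has {He,Li,Be}; that leaves H.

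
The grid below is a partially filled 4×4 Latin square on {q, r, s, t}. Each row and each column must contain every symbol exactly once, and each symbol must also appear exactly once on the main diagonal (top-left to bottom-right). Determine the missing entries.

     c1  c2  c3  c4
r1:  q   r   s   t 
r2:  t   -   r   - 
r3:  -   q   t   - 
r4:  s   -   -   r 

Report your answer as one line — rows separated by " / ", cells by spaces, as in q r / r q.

q r s t / t s r q / r q t s / s t q r

At row 2, column 2: row 2 has {r,t}; column 2 has {q,r}; the diagonal has {q,r,t}; that leaves s.
At row 2, column 4: row 2 has {r,s,t}; column 4 has {r,t}; that leaves q.
At row 3, column 1: row 3 has {q,t}; column 1 has {q,s,t}; that leaves r.
At row 3, column 4: row 3 has {q,r,t}; column 4 has {q,r,t}; that leaves s.
At row 4, column 2: row 4 has {r,s}; column 2 has {q,r,s}; that leaves t.
At row 4, column 3: row 4 has {r,s,t}; column 3 has {r,s,t}; that leaves q.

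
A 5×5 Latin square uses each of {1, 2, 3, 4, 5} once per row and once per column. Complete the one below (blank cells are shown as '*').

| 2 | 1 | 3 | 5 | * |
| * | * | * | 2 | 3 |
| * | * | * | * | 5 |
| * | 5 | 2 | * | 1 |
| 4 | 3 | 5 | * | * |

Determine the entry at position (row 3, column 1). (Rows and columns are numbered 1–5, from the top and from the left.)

1

row 1 has {1,2,3,5}; column 5 has {1,3,5} — only 4 is left for (r1,c5).
row 2 has {2,3}; column 2 has {1,3,5} — only 4 is left for (r2,c2).
row 2 has {2,3,4}; column 3 has {2,3,5} — only 1 is left for (r2,c3).
row 3 has {5}; column 2 has {1,3,4,5} — only 2 is left for (r3,c2).
row 3 has {2,5}; column 3 has {1,2,3,5} — only 4 is left for (r3,c3).
row 4 has {1,2,5}; column 1 has {2,4} — only 3 is left for (r4,c1).
row 4 has {1,2,3,5}; column 4 has {2,5} — only 4 is left for (r4,c4).
row 5 has {3,4,5}; column 4 has {2,4,5} — only 1 is left for (r5,c4).
row 5 has {1,3,4,5}; column 5 has {1,3,4,5} — only 2 is left for (r5,c5).
row 2 has {1,2,3,4}; column 1 has {2,3,4} — only 5 is left for (r2,c1).
row 3 has {2,4,5}; column 1 has {2,3,4,5} — only 1 is left for (r3,c1).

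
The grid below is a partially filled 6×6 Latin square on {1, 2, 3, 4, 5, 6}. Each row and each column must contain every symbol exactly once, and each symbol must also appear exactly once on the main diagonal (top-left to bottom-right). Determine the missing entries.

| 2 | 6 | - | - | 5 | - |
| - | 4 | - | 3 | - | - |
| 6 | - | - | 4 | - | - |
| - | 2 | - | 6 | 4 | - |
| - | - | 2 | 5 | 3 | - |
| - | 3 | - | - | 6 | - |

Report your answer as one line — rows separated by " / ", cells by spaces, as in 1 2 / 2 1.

At row 1, column 4: row 1 has {2,5,6}; column 4 has {3,4,5,6}; that leaves 1.
At row 5, column 2: row 5 has {2,3,5}; column 2 has {2,3,4,6}; that leaves 1.
At row 6, column 4: row 6 has {3,6}; column 4 has {1,3,4,5,6}; that leaves 2.
At row 3, column 2: row 3 has {4,6}; column 2 has {1,2,3,4,6}; that leaves 5.
At row 3, column 3: row 3 has {4,5,6}; column 3 has {2}; the diagonal has {2,3,4,6}; that leaves 1.
At row 3, column 5: row 3 has {1,4,5,6}; column 5 has {3,4,5,6}; that leaves 2.
At row 3, column 6: row 3 has {1,2,4,5,6}; column 6 is empty so far; that leaves 3.
At row 5, column 1: row 5 has {1,2,3,5}; column 1 has {2,6}; that leaves 4.
At row 5, column 6: row 5 has {1,2,3,4,5}; column 6 has {3}; that leaves 6.
At row 6, column 6: row 6 has {2,3,6}; column 6 has {3,6}; the diagonal has {1,2,3,4,6}; that leaves 5.
At row 1, column 6: row 1 has {1,2,5,6}; column 6 has {3,5,6}; that leaves 4.
At row 2, column 5: row 2 has {3,4}; column 5 has {2,3,4,5,6}; that leaves 1.
At row 2, column 6: row 2 has {1,3,4}; column 6 has {3,4,5,6}; that leaves 2.
At row 4, column 6: row 4 has {2,4,6}; column 6 has {2,3,4,5,6}; that leaves 1.
At row 6, column 1: row 6 has {2,3,5,6}; column 1 has {2,4,6}; that leaves 1.
At row 6, column 3: row 6 has {1,2,3,5,6}; column 3 has {1,2}; that leaves 4.
At row 1, column 3: row 1 has {1,2,4,5,6}; column 3 has {1,2,4}; that leaves 3.
At row 2, column 1: row 2 has {1,2,3,4}; column 1 has {1,2,4,6}; that leaves 5.
At row 2, column 3: row 2 has {1,2,3,4,5}; column 3 has {1,2,3,4}; that leaves 6.
At row 4, column 1: row 4 has {1,2,4,6}; column 1 has {1,2,4,5,6}; that leaves 3.
At row 4, column 3: row 4 has {1,2,3,4,6}; column 3 has {1,2,3,4,6}; that leaves 5.

2 6 3 1 5 4 / 5 4 6 3 1 2 / 6 5 1 4 2 3 / 3 2 5 6 4 1 / 4 1 2 5 3 6 / 1 3 4 2 6 5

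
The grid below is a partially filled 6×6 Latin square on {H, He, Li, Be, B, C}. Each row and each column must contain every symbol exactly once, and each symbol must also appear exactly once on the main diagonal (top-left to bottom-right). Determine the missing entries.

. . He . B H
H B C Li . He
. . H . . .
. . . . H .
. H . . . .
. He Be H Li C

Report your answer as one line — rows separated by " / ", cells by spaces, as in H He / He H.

Li Be He C B H / H B C Li Be He / Be Li H He C B / He C B Be H Li / C H Li B He Be / B He Be H Li C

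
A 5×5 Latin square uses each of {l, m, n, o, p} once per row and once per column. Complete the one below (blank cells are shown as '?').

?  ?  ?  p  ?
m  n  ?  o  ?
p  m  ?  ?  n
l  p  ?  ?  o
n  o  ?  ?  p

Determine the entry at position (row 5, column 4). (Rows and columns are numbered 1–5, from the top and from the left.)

(r1,c1): row 1 has {p}; column 1 has {l,m,n,p}, so it must be o.
(r1,c2): row 1 has {o,p}; column 2 has {m,n,o,p}, so it must be l.
(r1,c5): row 1 has {l,o,p}; column 5 has {n,o,p}, so it must be m.
(r2,c5): row 2 has {m,n,o}; column 5 has {m,n,o,p}, so it must be l.
(r3,c4): row 3 has {m,n,p}; column 4 has {o,p}, so it must be l.
(r5,c4): row 5 has {n,o,p}; column 4 has {l,o,p}, so it must be m.

m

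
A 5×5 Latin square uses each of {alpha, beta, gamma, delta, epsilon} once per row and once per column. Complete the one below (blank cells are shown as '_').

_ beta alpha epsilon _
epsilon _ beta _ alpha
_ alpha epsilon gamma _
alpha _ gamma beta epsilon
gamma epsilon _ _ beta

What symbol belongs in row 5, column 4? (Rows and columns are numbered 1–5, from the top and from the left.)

alpha

(r1,c1) = delta
(r1,c5) = gamma
(r2,c4) = delta
(r3,c1) = beta
(r3,c5) = delta
(r4,c2) = delta
(r5,c3) = delta
(r5,c4) = alpha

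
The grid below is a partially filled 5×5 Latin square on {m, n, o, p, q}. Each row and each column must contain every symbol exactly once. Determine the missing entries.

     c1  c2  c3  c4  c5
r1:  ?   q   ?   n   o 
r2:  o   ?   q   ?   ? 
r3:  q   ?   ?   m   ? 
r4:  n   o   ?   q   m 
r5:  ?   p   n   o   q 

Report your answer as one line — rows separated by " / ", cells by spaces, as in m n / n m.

p q m n o / o m q p n / q n o m p / n o p q m / m p n o q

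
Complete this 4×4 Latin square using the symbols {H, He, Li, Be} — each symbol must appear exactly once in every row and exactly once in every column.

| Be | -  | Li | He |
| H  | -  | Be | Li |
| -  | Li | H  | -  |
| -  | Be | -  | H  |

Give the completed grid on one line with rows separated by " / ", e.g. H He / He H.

Be H Li He / H He Be Li / He Li H Be / Li Be He H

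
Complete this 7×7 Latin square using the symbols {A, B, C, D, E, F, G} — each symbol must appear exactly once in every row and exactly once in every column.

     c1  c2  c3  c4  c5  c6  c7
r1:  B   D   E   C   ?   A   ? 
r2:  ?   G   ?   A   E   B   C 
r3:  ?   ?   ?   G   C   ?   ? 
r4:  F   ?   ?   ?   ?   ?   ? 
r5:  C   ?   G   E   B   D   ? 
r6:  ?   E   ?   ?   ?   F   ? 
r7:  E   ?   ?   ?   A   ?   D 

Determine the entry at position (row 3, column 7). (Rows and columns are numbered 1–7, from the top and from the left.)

B

(r2,c1) = D
(r2,c3) = F
(r3,c1) = A
(r3,c6) = E
(r6,c1) = G
(r6,c5) = D
(r4,c5) = G
(r4,c6) = C
(r6,c4) = B
(r6,c7) = A
(r7,c4) = F
(r7,c6) = G
(r1,c5) = F
(r1,c7) = G
(r4,c4) = D
(r5,c7) = F
(r6,c3) = C
(r7,c3) = B
(r3,c3) = D
(r3,c7) = B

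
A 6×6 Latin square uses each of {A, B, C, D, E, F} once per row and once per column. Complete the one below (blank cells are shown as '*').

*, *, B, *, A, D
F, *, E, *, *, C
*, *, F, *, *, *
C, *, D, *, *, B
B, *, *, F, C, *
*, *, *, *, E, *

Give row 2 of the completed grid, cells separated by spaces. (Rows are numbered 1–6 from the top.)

F A E B D C

Cell (r1,c1): row 1 has {A,B,D}; column 1 has {B,C,F} → E.
Cell (r1,c4): row 1 has {A,B,D,E}; column 4 has {F} → C.
Cell (r4,c5): row 4 has {B,C,D}; column 5 has {A,C,E} → F.
Cell (r5,c3): row 5 has {B,C,F}; column 3 has {B,D,E,F} → A.
Cell (r5,c6): row 5 has {A,B,C,F}; column 6 has {B,C,D} → E.
Cell (r6,c3): row 6 has {E}; column 3 has {A,B,D,E,F} → C.
Cell (r1,c2): row 1 has {A,B,C,D,E}; column 2 is empty so far → F.
Cell (r3,c6): row 3 has {F}; column 6 has {B,C,D,E} → A.
Cell (r5,c2): row 5 has {A,B,C,E,F}; column 2 has {F} → D.
Cell (r6,c6): row 6 has {C,E}; column 6 has {A,B,C,D,E} → F.
Cell (r3,c1): row 3 has {A,F}; column 1 has {B,C,E,F} → D.
Cell (r3,c5): row 3 has {A,D,F}; column 5 has {A,C,E,F} → B.
Cell (r6,c1): row 6 has {C,E,F}; column 1 has {B,C,D,E,F} → A.
Cell (r6,c2): row 6 has {A,C,E,F}; column 2 has {D,F} → B.
Cell (r6,c4): row 6 has {A,B,C,E,F}; column 4 has {C,F} → D.
Cell (r2,c2): row 2 has {C,E,F}; column 2 has {B,D,F} → A.
Cell (r2,c4): row 2 has {A,C,E,F}; column 4 has {C,D,F} → B.
Cell (r2,c5): row 2 has {A,B,C,E,F}; column 5 has {A,B,C,E,F} → D.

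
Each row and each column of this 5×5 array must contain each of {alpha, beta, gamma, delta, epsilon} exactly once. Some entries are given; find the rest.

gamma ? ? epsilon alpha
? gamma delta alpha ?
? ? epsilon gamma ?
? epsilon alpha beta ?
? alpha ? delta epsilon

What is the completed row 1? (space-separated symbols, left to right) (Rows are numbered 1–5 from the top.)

gamma delta beta epsilon alpha

At row 1, column 3: row 1 has {alpha,gamma,epsilon}; column 3 has {alpha,delta,epsilon}; that leaves beta.
At row 2, column 5: row 2 has {alpha,gamma,delta}; column 5 has {alpha,epsilon}; that leaves beta.
At row 3, column 5: row 3 has {gamma,epsilon}; column 5 has {alpha,beta,epsilon}; that leaves delta.
At row 4, column 1: row 4 has {alpha,beta,epsilon}; column 1 has {gamma}; that leaves delta.
At row 4, column 5: row 4 has {alpha,beta,delta,epsilon}; column 5 has {alpha,beta,delta,epsilon}; that leaves gamma.
At row 5, column 1: row 5 has {alpha,delta,epsilon}; column 1 has {gamma,delta}; that leaves beta.
At row 5, column 3: row 5 has {alpha,beta,delta,epsilon}; column 3 has {alpha,beta,delta,epsilon}; that leaves gamma.
At row 1, column 2: row 1 has {alpha,beta,gamma,epsilon}; column 2 has {alpha,gamma,epsilon}; that leaves delta.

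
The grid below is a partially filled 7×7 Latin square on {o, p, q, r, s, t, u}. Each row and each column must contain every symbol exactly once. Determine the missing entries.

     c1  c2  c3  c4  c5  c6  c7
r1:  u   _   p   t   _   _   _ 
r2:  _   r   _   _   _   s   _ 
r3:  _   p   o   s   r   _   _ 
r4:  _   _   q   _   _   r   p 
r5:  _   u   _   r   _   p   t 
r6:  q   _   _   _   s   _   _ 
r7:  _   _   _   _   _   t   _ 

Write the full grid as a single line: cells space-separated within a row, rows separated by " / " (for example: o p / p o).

u s p t o q r / p r t q u s o / t p o s r u q / s o q u t r p / o u s r q p t / q t r p s o u / r q u o p t s

Cell (r3,c1): row 3 has {o,p,r,s}; column 1 has {q,u} → t.
Cell (r5,c3): row 5 has {p,r,t,u}; column 3 has {o,p,q} → s.
Cell (r5,c1): row 5 has {p,r,s,t,u}; column 1 has {q,t,u} → o.
Cell (r5,c5): row 5 has {o,p,r,s,t,u}; column 5 has {r,s} → q.
Cell (r1,c5): row 1 has {p,t,u}; column 5 has {q,r,s} → o.
Cell (r1,c6): row 1 has {o,p,t,u}; column 6 has {p,r,s,t} → q.
Cell (r2,c1): row 2 has {r,s}; column 1 has {o,q,t,u} → p.
Cell (r3,c6): row 3 has {o,p,r,s,t}; column 6 has {p,q,r,s,t} → u.
Cell (r3,c7): row 3 has {o,p,r,s,t,u}; column 7 has {p,t} → q.
Cell (r4,c1): row 4 has {p,q,r}; column 1 has {o,p,q,t,u} → s.
Cell (r6,c6): row 6 has {q,s}; column 6 has {p,q,r,s,t,u} → o.
Cell (r7,c1): row 7 has {t}; column 1 has {o,p,q,s,t,u} → r.
Cell (r7,c3): row 7 has {r,t}; column 3 has {o,p,q,s} → u.
Cell (r7,c5): row 7 has {r,t,u}; column 5 has {o,q,r,s} → p.
Cell (r1,c2): row 1 has {o,p,q,t,u}; column 2 has {p,r,u} → s.
Cell (r1,c7): row 1 has {o,p,q,s,t,u}; column 7 has {p,q,t} → r.
Cell (r2,c3): row 2 has {p,r,s}; column 3 has {o,p,q,s,u} → t.
Cell (r2,c5): row 2 has {p,r,s,t}; column 5 has {o,p,q,r,s} → u.
Cell (r2,c7): row 2 has {p,r,s,t,u}; column 7 has {p,q,r,t} → o.
Cell (r4,c5): row 4 has {p,q,r,s}; column 5 has {o,p,q,r,s,u} → t.
Cell (r6,c2): row 6 has {o,q,s}; column 2 has {p,r,s,u} → t.
Cell (r6,c3): row 6 has {o,q,s,t}; column 3 has {o,p,q,s,t,u} → r.
Cell (r6,c7): row 6 has {o,q,r,s,t}; column 7 has {o,p,q,r,t} → u.
Cell (r7,c7): row 7 has {p,r,t,u}; column 7 has {o,p,q,r,t,u} → s.
Cell (r2,c4): row 2 has {o,p,r,s,t,u}; column 4 has {r,s,t} → q.
Cell (r4,c2): row 4 has {p,q,r,s,t}; column 2 has {p,r,s,t,u} → o.
Cell (r4,c4): row 4 has {o,p,q,r,s,t}; column 4 has {q,r,s,t} → u.
Cell (r6,c4): row 6 has {o,q,r,s,t,u}; column 4 has {q,r,s,t,u} → p.
Cell (r7,c2): row 7 has {p,r,s,t,u}; column 2 has {o,p,r,s,t,u} → q.
Cell (r7,c4): row 7 has {p,q,r,s,t,u}; column 4 has {p,q,r,s,t,u} → o.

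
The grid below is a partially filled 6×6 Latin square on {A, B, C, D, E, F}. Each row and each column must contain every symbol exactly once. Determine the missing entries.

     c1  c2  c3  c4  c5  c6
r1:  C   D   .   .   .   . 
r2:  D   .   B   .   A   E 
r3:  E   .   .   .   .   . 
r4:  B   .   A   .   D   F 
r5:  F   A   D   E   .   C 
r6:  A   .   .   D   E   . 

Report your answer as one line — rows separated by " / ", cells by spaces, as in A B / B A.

(r4,c4) = C
(r5,c5) = B
(r6,c6) = B
(r1,c5) = F
(r1,c6) = A
(r2,c4) = F
(r3,c5) = C
(r3,c6) = D
(r4,c2) = E
(r1,c3) = E
(r1,c4) = B
(r2,c2) = C
(r3,c3) = F
(r3,c4) = A
(r6,c2) = F
(r6,c3) = C
(r3,c2) = B

C D E B F A / D C B F A E / E B F A C D / B E A C D F / F A D E B C / A F C D E B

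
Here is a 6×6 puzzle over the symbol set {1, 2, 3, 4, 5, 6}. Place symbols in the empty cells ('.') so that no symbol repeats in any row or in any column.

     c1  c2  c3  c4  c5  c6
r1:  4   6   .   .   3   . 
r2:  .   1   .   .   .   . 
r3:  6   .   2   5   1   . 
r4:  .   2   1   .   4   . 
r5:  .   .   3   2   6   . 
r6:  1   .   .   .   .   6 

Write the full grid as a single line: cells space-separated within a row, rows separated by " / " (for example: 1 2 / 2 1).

(r1,c3) = 5
(r1,c4) = 1
(r1,c6) = 2
(r5,c1) = 5
(r5,c2) = 4
(r5,c6) = 1
(r6,c3) = 4
(r6,c4) = 3
(r2,c3) = 6
(r2,c4) = 4
(r3,c2) = 3
(r3,c6) = 4
(r4,c1) = 3
(r4,c4) = 6
(r4,c6) = 5
(r6,c2) = 5
(r6,c5) = 2
(r2,c1) = 2
(r2,c5) = 5
(r2,c6) = 3

4 6 5 1 3 2 / 2 1 6 4 5 3 / 6 3 2 5 1 4 / 3 2 1 6 4 5 / 5 4 3 2 6 1 / 1 5 4 3 2 6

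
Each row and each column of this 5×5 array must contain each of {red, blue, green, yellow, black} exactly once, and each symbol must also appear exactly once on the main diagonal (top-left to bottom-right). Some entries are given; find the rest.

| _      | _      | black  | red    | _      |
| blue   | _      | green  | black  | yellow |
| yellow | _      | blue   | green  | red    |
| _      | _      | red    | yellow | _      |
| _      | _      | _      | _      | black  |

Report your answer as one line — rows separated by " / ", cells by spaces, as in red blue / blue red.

green yellow black red blue / blue red green black yellow / yellow black blue green red / black blue red yellow green / red green yellow blue black

row 1 has {red,black}; column 1 has {blue,yellow}; the diagonal has {blue,yellow,black} — only green is left for (r1,c1).
row 1 has {red,green,black}; column 5 has {red,yellow,black} — only blue is left for (r1,c5).
row 2 has {blue,green,yellow,black}; column 2 is empty so far; the diagonal has {blue,green,yellow,black} — only red is left for (r2,c2).
row 3 has {red,blue,green,yellow}; column 2 has {red} — only black is left for (r3,c2).
row 4 has {red,yellow}; column 1 has {blue,green,yellow} — only black is left for (r4,c1).
row 4 has {red,yellow,black}; column 5 has {red,blue,yellow,black} — only green is left for (r4,c5).
row 5 has {black}; column 1 has {blue,green,yellow,black} — only red is left for (r5,c1).
row 5 has {red,black}; column 3 has {red,blue,green,black} — only yellow is left for (r5,c3).
row 5 has {red,yellow,black}; column 4 has {red,green,yellow,black} — only blue is left for (r5,c4).
row 1 has {red,blue,green,black}; column 2 has {red,black} — only yellow is left for (r1,c2).
row 4 has {red,green,yellow,black}; column 2 has {red,yellow,black} — only blue is left for (r4,c2).
row 5 has {red,blue,yellow,black}; column 2 has {red,blue,yellow,black} — only green is left for (r5,c2).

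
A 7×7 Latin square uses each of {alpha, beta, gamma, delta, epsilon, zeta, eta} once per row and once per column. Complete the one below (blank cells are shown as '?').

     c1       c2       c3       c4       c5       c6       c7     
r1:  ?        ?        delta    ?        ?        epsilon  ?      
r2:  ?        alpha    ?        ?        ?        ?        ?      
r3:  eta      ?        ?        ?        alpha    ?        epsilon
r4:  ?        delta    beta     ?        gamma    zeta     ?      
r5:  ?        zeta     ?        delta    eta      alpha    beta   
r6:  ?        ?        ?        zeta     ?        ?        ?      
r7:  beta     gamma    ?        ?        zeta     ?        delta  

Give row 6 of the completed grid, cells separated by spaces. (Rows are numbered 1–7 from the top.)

alpha epsilon gamma zeta delta beta eta

(r1,c5) = beta
(r3,c2) = beta
(r3,c4) = gamma
(r3,c6) = delta
(r7,c6) = eta
(r1,c2) = eta
(r1,c4) = alpha
(r3,c3) = zeta
(r6,c2) = epsilon
(r6,c5) = delta
(r7,c4) = epsilon
(r2,c5) = epsilon
(r4,c4) = eta
(r4,c7) = alpha
(r7,c3) = alpha
(r2,c4) = beta
(r2,c6) = gamma
(r4,c1) = epsilon
(r5,c1) = gamma
(r5,c3) = epsilon
(r6,c1) = alpha
(r6,c6) = beta
(r1,c1) = zeta
(r1,c7) = gamma
(r2,c1) = delta
(r2,c3) = eta
(r2,c7) = zeta
(r6,c3) = gamma
(r6,c7) = eta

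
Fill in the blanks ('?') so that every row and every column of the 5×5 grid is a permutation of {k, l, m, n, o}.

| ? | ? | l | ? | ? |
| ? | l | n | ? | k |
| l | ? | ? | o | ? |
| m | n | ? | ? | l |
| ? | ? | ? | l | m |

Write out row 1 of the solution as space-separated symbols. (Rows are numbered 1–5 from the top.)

row 2 has {k,l,n}; column 1 has {l,m} — only o is left for (r2,c1).
row 2 has {k,l,n,o}; column 4 has {l,o} — only m is left for (r2,c4).
row 3 has {l,o}; column 5 has {k,l,m} — only n is left for (r3,c5).
row 4 has {l,m,n}; column 4 has {l,m,o} — only k is left for (r4,c4).
row 1 has {l}; column 4 has {k,l,m,o} — only n is left for (r1,c4).
row 1 has {l,n}; column 5 has {k,l,m,n} — only o is left for (r1,c5).
row 4 has {k,l,m,n}; column 3 has {l,n} — only o is left for (r4,c3).
row 5 has {l,m}; column 3 has {l,n,o} — only k is left for (r5,c3).
row 1 has {l,n,o}; column 1 has {l,m,o} — only k is left for (r1,c1).
row 1 has {k,l,n,o}; column 2 has {l,n} — only m is left for (r1,c2).

k m l n o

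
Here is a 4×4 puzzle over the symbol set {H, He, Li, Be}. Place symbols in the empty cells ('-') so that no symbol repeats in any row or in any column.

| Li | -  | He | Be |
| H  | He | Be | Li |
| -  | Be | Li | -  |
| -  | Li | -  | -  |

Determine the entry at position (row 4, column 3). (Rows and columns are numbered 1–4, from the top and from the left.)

H

(r1,c2) = H
(r3,c1) = He
(r3,c4) = H
(r4,c1) = Be
(r4,c3) = H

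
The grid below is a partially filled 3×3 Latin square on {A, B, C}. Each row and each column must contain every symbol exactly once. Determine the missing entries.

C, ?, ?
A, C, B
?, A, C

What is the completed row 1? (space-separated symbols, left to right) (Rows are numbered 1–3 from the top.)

C B A

At row 1, column 2: row 1 has {C}; column 2 has {A,C}; that leaves B.
At row 1, column 3: row 1 has {B,C}; column 3 has {B,C}; that leaves A.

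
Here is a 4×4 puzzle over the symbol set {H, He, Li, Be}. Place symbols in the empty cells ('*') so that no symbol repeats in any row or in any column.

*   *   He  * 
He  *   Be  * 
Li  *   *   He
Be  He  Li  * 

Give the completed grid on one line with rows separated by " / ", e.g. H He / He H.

row 1 has {He}; column 1 has {He,Li,Be} — only H is left for (r1,c1).
row 3 has {He,Li}; column 3 has {He,Li,Be} — only H is left for (r3,c3).
row 4 has {He,Li,Be}; column 4 has {He} — only H is left for (r4,c4).
row 2 has {He,Be}; column 4 has {H,He} — only Li is left for (r2,c4).
row 3 has {H,He,Li}; column 2 has {He} — only Be is left for (r3,c2).
row 1 has {H,He}; column 2 has {He,Be} — only Li is left for (r1,c2).
row 1 has {H,He,Li}; column 4 has {H,He,Li} — only Be is left for (r1,c4).
row 2 has {He,Li,Be}; column 2 has {He,Li,Be} — only H is left for (r2,c2).

H Li He Be / He H Be Li / Li Be H He / Be He Li H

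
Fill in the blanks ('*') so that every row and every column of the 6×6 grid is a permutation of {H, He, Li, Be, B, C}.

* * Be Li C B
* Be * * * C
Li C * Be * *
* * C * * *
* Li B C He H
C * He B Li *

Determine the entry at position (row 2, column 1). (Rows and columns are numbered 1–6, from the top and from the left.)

Cell (r3,c3): row 3 has {Li,Be,C}; column 3 has {He,Be,B,C} → H.
Cell (r3,c5): row 3 has {H,Li,Be,C}; column 5 has {He,Li,C} → B.
Cell (r3,c6): row 3 has {H,Li,Be,B,C}; column 6 has {H,B,C} → He.
Cell (r5,c1): row 5 has {H,He,Li,B,C}; column 1 has {Li,C} → Be.
Cell (r6,c2): row 6 has {He,Li,B,C}; column 2 has {Li,Be,C} → H.
Cell (r6,c6): row 6 has {H,He,Li,B,C}; column 6 has {H,He,B,C} → Be.
Cell (r1,c2): row 1 has {Li,Be,B,C}; column 2 has {H,Li,Be,C} → He.
Cell (r2,c3): row 2 has {Be,C}; column 3 has {H,He,Be,B,C} → Li.
Cell (r2,c5): row 2 has {Li,Be,C}; column 5 has {He,Li,B,C} → H.
Cell (r4,c2): row 4 has {C}; column 2 has {H,He,Li,Be,C} → B.
Cell (r4,c5): row 4 has {B,C}; column 5 has {H,He,Li,B,C} → Be.
Cell (r4,c6): row 4 has {Be,B,C}; column 6 has {H,He,Be,B,C} → Li.
Cell (r1,c1): row 1 has {He,Li,Be,B,C}; column 1 has {Li,Be,C} → H.
Cell (r2,c4): row 2 has {H,Li,Be,C}; column 4 has {Li,Be,B,C} → He.
Cell (r4,c1): row 4 has {Li,Be,B,C}; column 1 has {H,Li,Be,C} → He.
Cell (r4,c4): row 4 has {He,Li,Be,B,C}; column 4 has {He,Li,Be,B,C} → H.
Cell (r2,c1): row 2 has {H,He,Li,Be,C}; column 1 has {H,He,Li,Be,C} → B.

B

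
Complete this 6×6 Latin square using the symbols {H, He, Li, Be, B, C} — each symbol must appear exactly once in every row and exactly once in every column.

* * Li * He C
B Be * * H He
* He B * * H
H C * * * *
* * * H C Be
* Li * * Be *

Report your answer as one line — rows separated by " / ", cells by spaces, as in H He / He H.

Be H Li B He C / B Be C Li H He / C He B Be Li H / H C Be He B Li / Li B He H C Be / He Li H C Be B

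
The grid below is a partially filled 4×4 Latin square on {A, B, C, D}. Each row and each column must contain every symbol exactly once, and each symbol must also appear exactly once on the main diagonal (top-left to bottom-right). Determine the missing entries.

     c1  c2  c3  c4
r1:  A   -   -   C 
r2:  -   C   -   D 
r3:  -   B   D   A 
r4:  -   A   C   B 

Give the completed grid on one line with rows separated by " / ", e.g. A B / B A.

Cell (r1,c2): row 1 has {A,C}; column 2 has {A,B,C} → D.
Cell (r1,c3): row 1 has {A,C,D}; column 3 has {C,D} → B.
Cell (r2,c1): row 2 has {C,D}; column 1 has {A} → B.
Cell (r2,c3): row 2 has {B,C,D}; column 3 has {B,C,D} → A.
Cell (r3,c1): row 3 has {A,B,D}; column 1 has {A,B} → C.
Cell (r4,c1): row 4 has {A,B,C}; column 1 has {A,B,C} → D.

A D B C / B C A D / C B D A / D A C B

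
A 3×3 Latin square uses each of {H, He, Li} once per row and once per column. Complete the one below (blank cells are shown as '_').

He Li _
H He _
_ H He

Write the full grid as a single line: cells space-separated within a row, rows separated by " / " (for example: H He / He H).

(r1,c3) = H
(r2,c3) = Li
(r3,c1) = Li

He Li H / H He Li / Li H He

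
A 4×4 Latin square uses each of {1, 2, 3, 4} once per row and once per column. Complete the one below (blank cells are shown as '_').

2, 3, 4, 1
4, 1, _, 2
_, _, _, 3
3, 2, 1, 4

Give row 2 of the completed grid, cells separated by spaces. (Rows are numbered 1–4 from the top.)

4 1 3 2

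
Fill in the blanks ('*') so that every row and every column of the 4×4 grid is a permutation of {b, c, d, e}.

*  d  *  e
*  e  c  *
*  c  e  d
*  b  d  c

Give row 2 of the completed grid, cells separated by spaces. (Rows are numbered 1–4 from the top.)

d e c b

(r1,c3): row 1 has {d,e}; column 3 has {c,d,e}, so it must be b.
(r2,c4): row 2 has {c,e}; column 4 has {c,d,e}, so it must be b.
(r3,c1): row 3 has {c,d,e}; column 1 is empty so far, so it must be b.
(r4,c1): row 4 has {b,c,d}; column 1 has {b}, so it must be e.
(r1,c1): row 1 has {b,d,e}; column 1 has {b,e}, so it must be c.
(r2,c1): row 2 has {b,c,e}; column 1 has {b,c,e}, so it must be d.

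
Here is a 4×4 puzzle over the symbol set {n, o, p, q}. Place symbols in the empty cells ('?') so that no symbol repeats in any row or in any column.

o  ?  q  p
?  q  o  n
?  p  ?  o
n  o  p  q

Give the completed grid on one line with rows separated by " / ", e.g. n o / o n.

o n q p / p q o n / q p n o / n o p q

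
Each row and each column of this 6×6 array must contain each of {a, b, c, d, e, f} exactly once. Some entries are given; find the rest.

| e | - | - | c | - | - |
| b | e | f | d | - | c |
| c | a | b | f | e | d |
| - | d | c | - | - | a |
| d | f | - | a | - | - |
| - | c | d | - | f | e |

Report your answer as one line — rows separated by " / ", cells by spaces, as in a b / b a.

e b a c d f / b e f d a c / c a b f e d / f d c e b a / d f e a c b / a c d b f e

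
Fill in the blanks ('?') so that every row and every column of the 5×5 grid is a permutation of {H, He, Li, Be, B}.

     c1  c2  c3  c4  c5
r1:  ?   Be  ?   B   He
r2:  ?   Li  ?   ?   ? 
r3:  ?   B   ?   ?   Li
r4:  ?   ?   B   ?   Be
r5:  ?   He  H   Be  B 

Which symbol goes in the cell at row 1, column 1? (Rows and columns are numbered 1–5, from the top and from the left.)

(r1,c3) = Li
(r2,c5) = H
(r4,c2) = H
(r5,c1) = Li
(r1,c1) = H

H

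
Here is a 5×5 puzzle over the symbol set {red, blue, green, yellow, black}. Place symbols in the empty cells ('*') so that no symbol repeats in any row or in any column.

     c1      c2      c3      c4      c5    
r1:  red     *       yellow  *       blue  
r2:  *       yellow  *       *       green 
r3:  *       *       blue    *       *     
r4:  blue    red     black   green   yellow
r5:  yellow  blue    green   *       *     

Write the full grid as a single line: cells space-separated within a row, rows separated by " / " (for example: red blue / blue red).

Cell (r1,c4): row 1 has {red,blue,yellow}; column 4 has {green} → black.
Cell (r2,c1): row 2 has {green,yellow}; column 1 has {red,blue,yellow} → black.
Cell (r2,c3): row 2 has {green,yellow,black}; column 3 has {blue,green,yellow,black} → red.
Cell (r2,c4): row 2 has {red,green,yellow,black}; column 4 has {green,black} → blue.
Cell (r3,c1): row 3 has {blue}; column 1 has {red,blue,yellow,black} → green.
Cell (r3,c2): row 3 has {blue,green}; column 2 has {red,blue,yellow} → black.
Cell (r3,c5): row 3 has {blue,green,black}; column 5 has {blue,green,yellow} → red.
Cell (r5,c4): row 5 has {blue,green,yellow}; column 4 has {blue,green,black} → red.
Cell (r5,c5): row 5 has {red,blue,green,yellow}; column 5 has {red,blue,green,yellow} → black.
Cell (r1,c2): row 1 has {red,blue,yellow,black}; column 2 has {red,blue,yellow,black} → green.
Cell (r3,c4): row 3 has {red,blue,green,black}; column 4 has {red,blue,green,black} → yellow.

red green yellow black blue / black yellow red blue green / green black blue yellow red / blue red black green yellow / yellow blue green red black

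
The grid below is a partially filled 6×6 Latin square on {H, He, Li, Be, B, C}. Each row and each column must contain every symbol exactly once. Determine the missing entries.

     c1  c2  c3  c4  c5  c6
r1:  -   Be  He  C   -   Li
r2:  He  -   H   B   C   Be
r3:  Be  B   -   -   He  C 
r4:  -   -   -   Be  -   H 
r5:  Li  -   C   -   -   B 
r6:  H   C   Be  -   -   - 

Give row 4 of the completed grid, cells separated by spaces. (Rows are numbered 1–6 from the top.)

(r1,c1) = B
(r1,c5) = H
(r2,c2) = Li
(r3,c3) = Li
(r3,c4) = H
(r4,c1) = C
(r4,c2) = He
(r4,c3) = B
(r4,c5) = Li

C He B Be Li H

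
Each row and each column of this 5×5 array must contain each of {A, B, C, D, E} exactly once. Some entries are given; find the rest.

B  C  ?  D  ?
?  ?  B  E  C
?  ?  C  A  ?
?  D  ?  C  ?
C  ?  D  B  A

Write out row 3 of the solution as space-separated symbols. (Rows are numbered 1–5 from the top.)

E B C A D

(r1,c5) = E
(r2,c2) = A
(r4,c5) = B
(r5,c2) = E
(r1,c3) = A
(r2,c1) = D
(r3,c1) = E
(r3,c2) = B
(r3,c5) = D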